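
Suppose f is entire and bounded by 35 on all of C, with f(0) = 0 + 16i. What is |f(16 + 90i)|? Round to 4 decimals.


Step 1: By Liouville's theorem, a bounded entire function is constant.
Step 2: f(z) = f(0) = 0 + 16i for all z.
Step 3: |f(w)| = |0 + 16i| = sqrt(0 + 256)
Step 4: = 16.0

16.0


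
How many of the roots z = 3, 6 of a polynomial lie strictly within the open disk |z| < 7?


Step 1: Check each root:
  z = 3: |3| = 3 < 7
  z = 6: |6| = 6 < 7
Step 2: Count = 2

2


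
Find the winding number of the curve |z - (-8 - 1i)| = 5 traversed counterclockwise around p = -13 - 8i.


Step 1: Center c = (-8, -1), radius = 5
Step 2: |p - c|^2 = (-5)^2 + (-7)^2 = 74
Step 3: r^2 = 25
Step 4: |p-c| > r so winding number = 0

0


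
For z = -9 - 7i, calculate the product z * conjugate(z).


Step 1: conj(z) = -9 + 7i
Step 2: z * conj(z) = (-9)^2 + (-7)^2
Step 3: = 81 + 49 = 130

130


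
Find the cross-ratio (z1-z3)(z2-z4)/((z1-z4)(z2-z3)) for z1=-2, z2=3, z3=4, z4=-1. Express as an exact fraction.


Step 1: (z1-z3)(z2-z4) = (-6) * 4 = -24
Step 2: (z1-z4)(z2-z3) = (-1) * (-1) = 1
Step 3: Cross-ratio = -24/1 = -24

-24


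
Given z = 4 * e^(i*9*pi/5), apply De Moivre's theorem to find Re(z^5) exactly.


Step 1: By De Moivre's theorem, z^5 = 4^5 * e^(i*5*9*pi/5) = 1024 * (cos(9*pi) + i*sin(9*pi))
Step 2: |z|^5 = 4^5 = 1024
Step 3: Reduce the angle mod 2*pi: 9*pi - 8*pi = pi
Step 4: cos(pi) = -1
Step 5: Re(z^5) = 1024 * (-1) = -1024

-1024


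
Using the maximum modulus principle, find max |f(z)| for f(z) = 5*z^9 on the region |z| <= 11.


Step 1: On |z| = 11, |f(z)| = 5 * |z|^9 = 5 * 11^9
Step 2: By maximum modulus principle, maximum is on boundary.
Step 3: Maximum = 5 * 2357947691 = 11789738455

11789738455


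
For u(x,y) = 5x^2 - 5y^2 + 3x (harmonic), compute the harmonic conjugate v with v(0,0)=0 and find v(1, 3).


Step 1: v_x = -u_y = 10y + 0
Step 2: v_y = u_x = 10x + 3
Step 3: v = 10xy + 3y + C
Step 4: v(0,0) = 0 => C = 0
Step 5: v(1, 3) = 39

39


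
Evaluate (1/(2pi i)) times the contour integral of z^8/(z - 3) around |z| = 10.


Step 1: f(z) = z^8, a = 3 is inside |z| = 10
Step 2: By Cauchy integral formula: (1/(2pi*i)) * integral = f(a)
Step 3: f(3) = 3^8 = 6561

6561


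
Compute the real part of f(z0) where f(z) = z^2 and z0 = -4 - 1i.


Step 1: z0 = -4 - 1i
Step 2: z0^2 = (-4)^2 - (-1)^2 + 8i
Step 3: real part = 16 - 1 = 15

15


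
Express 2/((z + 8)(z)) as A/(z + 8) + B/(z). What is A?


Step 1: Multiply both sides by (z + 8) and set z = -8
Step 2: A = 2 / (-8 - 0)
Step 3: A = 2 / (-8)
Step 4: A = -1/4

-1/4


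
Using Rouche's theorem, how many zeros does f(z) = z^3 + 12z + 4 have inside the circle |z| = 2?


Step 1: On |z| = 2 the three terms have sizes |z^3| = 2^3 = 8, |12z| = 12*2 = 24, |4| = 4
Step 2: The dominant term is g(z) = 12z; let h(z) = z^3 + 4 so f = g + h
Step 3: On |z| = 2: |g| = 24 and |h| <= 8 + 4 = 12
Step 4: Since 24 > 12, |h| < |g| on |z| = 2, so by Rouche f has the same number of zeros as g inside |z| < 2
Step 5: g(z) = 12z has 1 zero (at the origin, multiplicity 1) inside |z| < 2. Answer = 1

1


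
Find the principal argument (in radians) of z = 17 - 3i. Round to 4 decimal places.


Step 1: z = 17 - 3i
Step 2: arg(z) = atan2(-3, 17)
Step 3: arg(z) = -0.1747

-0.1747


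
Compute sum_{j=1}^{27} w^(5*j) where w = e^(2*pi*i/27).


Step 1: The sum sum_{j=1}^{n} w^(k*j) equals n if n | k, else 0.
Step 2: Here n = 27, k = 5
Step 3: Does n divide k? 27 | 5 -> False
Step 4: Sum = 0

0


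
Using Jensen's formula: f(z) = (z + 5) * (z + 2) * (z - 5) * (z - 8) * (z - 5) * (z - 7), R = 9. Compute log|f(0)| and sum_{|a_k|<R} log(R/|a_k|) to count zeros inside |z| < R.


Jensen's formula: (1/2pi)*integral log|f(Re^it)|dt = log|f(0)| + sum_{|a_k|<R} log(R/|a_k|)
Step 1: f(0) = 5 * 2 * (-5) * (-8) * (-5) * (-7) = 14000
Step 2: log|f(0)| = log|-5| + log|-2| + log|5| + log|8| + log|5| + log|7| = 9.5468
Step 3: Zeros inside |z| < 9: -5, -2, 5, 8, 5, 7
Step 4: Jensen sum = log(9/5) + log(9/2) + log(9/5) + log(9/8) + log(9/5) + log(9/7) = 3.6365
Step 5: n(R) = number of terms in the Jensen sum = count of zeros inside |z| < 9 = 6

6


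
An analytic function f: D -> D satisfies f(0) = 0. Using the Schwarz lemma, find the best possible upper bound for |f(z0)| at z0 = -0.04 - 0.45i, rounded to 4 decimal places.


Step 1: Schwarz lemma: if f: D -> D is analytic with f(0) = 0, then |f(z)| <= |z| for all z in D, and this is sharp (f(z) = z).
Step 2: |z0|^2 = (-0.04)^2 + (-0.45)^2 = 0.2041
Step 3: |z0| = sqrt(0.2041) = 0.451774
Step 4: Best bound = |z0| = 0.4518

0.4518


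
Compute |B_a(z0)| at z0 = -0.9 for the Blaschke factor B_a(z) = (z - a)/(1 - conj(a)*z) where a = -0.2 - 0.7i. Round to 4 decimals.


Step 1: Numerator z0 - a = -0.9 - (-0.2 - 0.7i) = -0.7 + 0.7i
Step 2: Denominator 1 - conj(a)*z0 = 1 - (-0.2 + 0.7i)*(-0.9) = 0.82 + 0.63i
Step 3: |z0 - a|^2 = (-0.7)^2 + 0.7^2 = 0.98; |1 - conj(a)*z0|^2 = 0.82^2 + 0.63^2 = 1.0693
Step 4: |B_a(-0.9)| = sqrt(0.98 / 1.0693) = sqrt(0.916487)
Step 5: = 0.9573

0.9573


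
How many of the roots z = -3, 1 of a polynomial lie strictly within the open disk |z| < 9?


Step 1: Check each root:
  z = -3: |-3| = 3 < 9
  z = 1: |1| = 1 < 9
Step 2: Count = 2

2


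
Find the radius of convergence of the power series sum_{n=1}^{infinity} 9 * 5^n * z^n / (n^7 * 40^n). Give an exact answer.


Step 1: General term a_n = 9 * 5^n / (n^7 * 40^n)
Step 2: By the root test, |a_n|^(1/n) = 9^(1/n) * 5 / (n^(7/n) * 40) -> 5/40 as n -> infinity (since 9^(1/n) -> 1 and n^(7/n) -> 1)
Step 3: R = 1/lim|a_n|^(1/n) = 40/5 = 8

8


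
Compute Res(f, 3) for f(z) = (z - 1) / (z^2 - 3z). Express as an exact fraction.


Step 1: Q(z) = z^2 - 3z = (z - 3)(z)
Step 2: Q'(z) = 2z - 3
Step 3: Q'(3) = 3, P(3) = 2
Step 4: Res = P(3)/Q'(3) = 2/3 = 2/3

2/3


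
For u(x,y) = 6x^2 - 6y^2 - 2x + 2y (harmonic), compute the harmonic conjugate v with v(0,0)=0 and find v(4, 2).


Step 1: v_x = -u_y = 12y - 2
Step 2: v_y = u_x = 12x - 2
Step 3: v = 12xy - 2x - 2y + C
Step 4: v(0,0) = 0 => C = 0
Step 5: v(4, 2) = 84

84


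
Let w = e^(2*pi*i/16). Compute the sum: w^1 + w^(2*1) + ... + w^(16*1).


Step 1: The sum sum_{j=1}^{n} w^(k*j) equals n if n | k, else 0.
Step 2: Here n = 16, k = 1
Step 3: Does n divide k? 16 | 1 -> False
Step 4: Sum = 0

0


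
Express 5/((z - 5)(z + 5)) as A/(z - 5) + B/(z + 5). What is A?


Step 1: Multiply both sides by (z - 5) and set z = 5
Step 2: A = 5 / (5 + 5)
Step 3: A = 5 / 10
Step 4: A = 1/2

1/2


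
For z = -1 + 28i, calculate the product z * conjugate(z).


Step 1: conj(z) = -1 - 28i
Step 2: z * conj(z) = (-1)^2 + 28^2
Step 3: = 1 + 784 = 785

785


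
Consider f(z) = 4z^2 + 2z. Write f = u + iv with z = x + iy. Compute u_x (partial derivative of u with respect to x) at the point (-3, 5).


Step 1: f(z) = 4(x+iy)^2 + 2(x+iy) + 0
Step 2: u = 4(x^2 - y^2) + 2x + 0
Step 3: u_x = 8x + 2
Step 4: At (-3, 5): u_x = -24 + 2 = -22

-22


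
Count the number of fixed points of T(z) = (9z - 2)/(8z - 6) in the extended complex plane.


Step 1: Fixed points satisfy T(z) = z
Step 2: 8z^2 - 15z + 2 = 0
Step 3: Discriminant = (-15)^2 - 4*8*2 = 161
Step 4: Number of fixed points = 2

2


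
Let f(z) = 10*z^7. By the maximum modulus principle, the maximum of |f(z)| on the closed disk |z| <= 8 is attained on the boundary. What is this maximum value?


Step 1: On |z| = 8, |f(z)| = 10 * |z|^7 = 10 * 8^7
Step 2: By maximum modulus principle, maximum is on boundary.
Step 3: Maximum = 10 * 2097152 = 20971520

20971520


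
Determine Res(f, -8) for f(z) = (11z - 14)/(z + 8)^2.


Step 1: Pole of order 2 at z = -8
Step 2: Res = lim d/dz [(z + 8)^2 * f(z)] as z -> -8
Step 3: (z + 8)^2 * f(z) = 11z - 14
Step 4: d/dz[11z - 14] = 11

11


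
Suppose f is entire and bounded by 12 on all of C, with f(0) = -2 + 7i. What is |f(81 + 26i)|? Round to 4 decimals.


Step 1: By Liouville's theorem, a bounded entire function is constant.
Step 2: f(z) = f(0) = -2 + 7i for all z.
Step 3: |f(w)| = |-2 + 7i| = sqrt(4 + 49)
Step 4: = 7.2801

7.2801


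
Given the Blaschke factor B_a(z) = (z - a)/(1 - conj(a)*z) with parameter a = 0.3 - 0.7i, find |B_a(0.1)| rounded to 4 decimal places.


Step 1: Numerator z0 - a = 0.1 - (0.3 - 0.7i) = -0.2 + 0.7i
Step 2: Denominator 1 - conj(a)*z0 = 1 - (0.3 + 0.7i)*0.1 = 0.97 - 0.07i
Step 3: |z0 - a|^2 = (-0.2)^2 + 0.7^2 = 0.53; |1 - conj(a)*z0|^2 = 0.97^2 + (-0.07)^2 = 0.9458
Step 4: |B_a(0.1)| = sqrt(0.53 / 0.9458) = sqrt(0.560372)
Step 5: = 0.7486

0.7486


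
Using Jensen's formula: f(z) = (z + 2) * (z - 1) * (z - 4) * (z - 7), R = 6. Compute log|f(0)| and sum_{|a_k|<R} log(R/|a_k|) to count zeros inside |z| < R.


Jensen's formula: (1/2pi)*integral log|f(Re^it)|dt = log|f(0)| + sum_{|a_k|<R} log(R/|a_k|)
Step 1: f(0) = 2 * (-1) * (-4) * (-7) = -56
Step 2: log|f(0)| = log|-2| + log|1| + log|4| + log|7| = 4.0254
Step 3: Zeros inside |z| < 6: -2, 1, 4
Step 4: Jensen sum = log(6/2) + log(6/1) + log(6/4) = 3.2958
Step 5: n(R) = number of terms in the Jensen sum = count of zeros inside |z| < 6 = 3

3


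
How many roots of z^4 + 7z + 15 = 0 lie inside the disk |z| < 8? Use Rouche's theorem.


Step 1: On |z| = 8 the three terms have sizes |z^4| = 8^4 = 4096, |7z| = 7*8 = 56, |15| = 15
Step 2: The dominant term is g(z) = z^4; let h(z) = 7z + 15 so f = g + h
Step 3: On |z| = 8: |g| = 4096 and |h| <= 56 + 15 = 71
Step 4: Since 4096 > 71, |h| < |g| on |z| = 8, so by Rouche f has the same number of zeros as g inside |z| < 8
Step 5: g(z) = z^4 has 4 zeros (all at the origin) inside |z| < 8. Answer = 4

4


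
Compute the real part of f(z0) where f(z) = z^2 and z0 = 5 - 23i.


Step 1: z0 = 5 - 23i
Step 2: z0^2 = 5^2 - (-23)^2 - 230i
Step 3: real part = 25 - 529 = -504

-504


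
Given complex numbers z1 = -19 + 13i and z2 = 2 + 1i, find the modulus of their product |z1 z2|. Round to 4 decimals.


Step 1: |z1| = sqrt((-19)^2 + 13^2) = sqrt(530)
Step 2: |z2| = sqrt(2^2 + 1^2) = sqrt(5)
Step 3: |z1*z2| = |z1|*|z2| = sqrt(530) * sqrt(5) = sqrt(530 * 5) = sqrt(2650)
Step 4: = 51.4782

51.4782


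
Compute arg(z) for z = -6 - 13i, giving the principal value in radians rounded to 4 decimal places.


Step 1: z = -6 - 13i
Step 2: arg(z) = atan2(-13, -6)
Step 3: arg(z) = -2.0032

-2.0032


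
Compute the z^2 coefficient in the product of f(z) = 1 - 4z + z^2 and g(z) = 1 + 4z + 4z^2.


Step 1: z^2 term in f*g comes from: (1)*(4z^2) + (-4z)*(4z) + (z^2)*(1)
Step 2: = 4 - 16 + 1
Step 3: = -11

-11


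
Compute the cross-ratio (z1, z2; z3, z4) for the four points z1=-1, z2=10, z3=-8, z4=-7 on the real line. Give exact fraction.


Step 1: (z1-z3)(z2-z4) = 7 * 17 = 119
Step 2: (z1-z4)(z2-z3) = 6 * 18 = 108
Step 3: Cross-ratio = 119/108 = 119/108

119/108


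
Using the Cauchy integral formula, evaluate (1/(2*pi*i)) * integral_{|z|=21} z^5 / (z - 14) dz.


Step 1: f(z) = z^5, a = 14 is inside |z| = 21
Step 2: By Cauchy integral formula: (1/(2pi*i)) * integral = f(a)
Step 3: f(14) = 14^5 = 537824

537824


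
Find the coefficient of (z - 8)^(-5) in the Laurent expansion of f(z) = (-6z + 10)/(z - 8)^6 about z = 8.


Step 1: Write the numerator in powers of (z - 8): -6z + 10 = -6(z - 8) + (-6*8 + 10) = -6(z - 8) - 38
Step 2: Divide by (z - 8)^6: f(z) = -38(z - 8)^(-6) - 6(z - 8)^(-5)
Step 3: This finite sum is the Laurent series of f about z = 8.
Step 4: Coefficient of (z - 8)^(-5) = coefficient of (z - 8) in the re-centred numerator = -6

-6


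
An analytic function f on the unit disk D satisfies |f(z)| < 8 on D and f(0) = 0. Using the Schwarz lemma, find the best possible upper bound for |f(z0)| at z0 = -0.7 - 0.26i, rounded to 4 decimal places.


Step 1: g = f/8 maps D -> D with g(0) = 0, so by the Schwarz lemma |g(z)| <= |z|, i.e. |f(z)| <= 8|z|; this is sharp (f(z) = 8z).
Step 2: |z0|^2 = (-0.7)^2 + (-0.26)^2 = 0.5576
Step 3: |z0| = sqrt(0.5576) = 0.746726
Step 4: Best bound = 8 * |z0| = 8 * 0.746726 = 5.9738

5.9738


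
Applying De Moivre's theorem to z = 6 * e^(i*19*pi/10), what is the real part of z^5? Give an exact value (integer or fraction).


Step 1: By De Moivre's theorem, z^5 = 6^5 * e^(i*5*19*pi/10) = 7776 * (cos(19*pi/2) + i*sin(19*pi/2))
Step 2: |z|^5 = 6^5 = 7776
Step 3: Reduce the angle mod 2*pi: 19*pi/2 - 8*pi = 3*pi/2
Step 4: cos(3*pi/2) = 0
Step 5: Re(z^5) = 7776 * 0 = 0

0


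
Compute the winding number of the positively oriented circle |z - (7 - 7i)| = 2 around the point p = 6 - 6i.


Step 1: Center c = (7, -7), radius = 2
Step 2: |p - c|^2 = (-1)^2 + 1^2 = 2
Step 3: r^2 = 4
Step 4: |p-c| < r so winding number = 1

1


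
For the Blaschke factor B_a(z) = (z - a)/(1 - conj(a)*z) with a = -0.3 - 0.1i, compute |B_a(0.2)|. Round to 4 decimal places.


Step 1: Numerator z0 - a = 0.2 - (-0.3 - 0.1i) = 0.5 + 0.1i
Step 2: Denominator 1 - conj(a)*z0 = 1 - (-0.3 + 0.1i)*0.2 = 1.06 - 0.02i
Step 3: |z0 - a|^2 = 0.5^2 + 0.1^2 = 0.26; |1 - conj(a)*z0|^2 = 1.06^2 + (-0.02)^2 = 1.124
Step 4: |B_a(0.2)| = sqrt(0.26 / 1.124) = sqrt(0.231317)
Step 5: = 0.481

0.481


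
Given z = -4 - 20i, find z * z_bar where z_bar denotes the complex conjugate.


Step 1: conj(z) = -4 + 20i
Step 2: z * conj(z) = (-4)^2 + (-20)^2
Step 3: = 16 + 400 = 416

416


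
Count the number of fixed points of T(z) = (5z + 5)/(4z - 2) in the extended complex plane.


Step 1: Fixed points satisfy T(z) = z
Step 2: 4z^2 - 7z - 5 = 0
Step 3: Discriminant = (-7)^2 - 4*4*(-5) = 129
Step 4: Number of fixed points = 2

2


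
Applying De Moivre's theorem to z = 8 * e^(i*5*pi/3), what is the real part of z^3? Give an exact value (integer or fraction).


Step 1: By De Moivre's theorem, z^3 = 8^3 * e^(i*3*5*pi/3) = 512 * (cos(5*pi) + i*sin(5*pi))
Step 2: |z|^3 = 8^3 = 512
Step 3: Reduce the angle mod 2*pi: 5*pi - 4*pi = pi
Step 4: cos(pi) = -1
Step 5: Re(z^3) = 512 * (-1) = -512

-512


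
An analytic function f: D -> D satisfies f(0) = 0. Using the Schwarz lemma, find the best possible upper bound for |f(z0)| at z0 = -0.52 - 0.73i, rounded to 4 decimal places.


Step 1: Schwarz lemma: if f: D -> D is analytic with f(0) = 0, then |f(z)| <= |z| for all z in D, and this is sharp (f(z) = z).
Step 2: |z0|^2 = (-0.52)^2 + (-0.73)^2 = 0.8033
Step 3: |z0| = sqrt(0.8033) = 0.89627
Step 4: Best bound = |z0| = 0.8963

0.8963


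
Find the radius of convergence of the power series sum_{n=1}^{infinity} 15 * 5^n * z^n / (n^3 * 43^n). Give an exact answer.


Step 1: General term a_n = 15 * 5^n / (n^3 * 43^n)
Step 2: By the root test, |a_n|^(1/n) = 15^(1/n) * 5 / (n^(3/n) * 43) -> 5/43 as n -> infinity (since 15^(1/n) -> 1 and n^(3/n) -> 1)
Step 3: R = 1/lim|a_n|^(1/n) = 43/5

43/5


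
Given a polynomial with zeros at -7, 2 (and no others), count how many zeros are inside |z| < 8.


Step 1: Check each root:
  z = -7: |-7| = 7 < 8
  z = 2: |2| = 2 < 8
Step 2: Count = 2

2


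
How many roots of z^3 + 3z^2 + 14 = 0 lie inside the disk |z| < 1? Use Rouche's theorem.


Step 1: On |z| = 1 the three terms have sizes |z^3| = 1^3 = 1, |3z^2| = 3*1^2 = 3, |14| = 14
Step 2: The dominant term is g(z) = 14; let h(z) = z^3 + 3z^2 so f = g + h
Step 3: On |z| = 1: |g| = 14 and |h| <= 1 + 3 = 4
Step 4: Since 14 > 4, |h| < |g| on |z| = 1, so by Rouche f has the same number of zeros as g inside |z| < 1
Step 5: g(z) = 14 is a nonzero constant with no zeros inside |z| < 1. Answer = 0

0


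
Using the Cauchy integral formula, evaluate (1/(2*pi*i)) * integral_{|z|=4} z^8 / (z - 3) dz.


Step 1: f(z) = z^8, a = 3 is inside |z| = 4
Step 2: By Cauchy integral formula: (1/(2pi*i)) * integral = f(a)
Step 3: f(3) = 3^8 = 6561

6561


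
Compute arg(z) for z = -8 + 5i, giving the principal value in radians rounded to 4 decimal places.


Step 1: z = -8 + 5i
Step 2: arg(z) = atan2(5, -8)
Step 3: arg(z) = 2.583

2.583


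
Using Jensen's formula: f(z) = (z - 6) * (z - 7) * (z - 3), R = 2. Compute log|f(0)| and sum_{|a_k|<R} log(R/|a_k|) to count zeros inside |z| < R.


Jensen's formula: (1/2pi)*integral log|f(Re^it)|dt = log|f(0)| + sum_{|a_k|<R} log(R/|a_k|)
Step 1: f(0) = (-6) * (-7) * (-3) = -126
Step 2: log|f(0)| = log|6| + log|7| + log|3| = 4.8363
Step 3: Zeros inside |z| < 2: none
Step 4: Jensen sum = (empty sum) = 0
Step 5: n(R) = number of terms in the Jensen sum = count of zeros inside |z| < 2 = 0

0


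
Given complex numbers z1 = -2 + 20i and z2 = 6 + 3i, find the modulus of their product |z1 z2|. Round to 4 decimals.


Step 1: |z1| = sqrt((-2)^2 + 20^2) = sqrt(404)
Step 2: |z2| = sqrt(6^2 + 3^2) = sqrt(45)
Step 3: |z1*z2| = |z1|*|z2| = sqrt(404) * sqrt(45) = sqrt(404 * 45) = sqrt(18180)
Step 4: = 134.8332

134.8332


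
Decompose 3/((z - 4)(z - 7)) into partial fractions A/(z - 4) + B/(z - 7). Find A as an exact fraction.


Step 1: Multiply both sides by (z - 4) and set z = 4
Step 2: A = 3 / (4 - 7)
Step 3: A = 3 / (-3)
Step 4: A = -1

-1


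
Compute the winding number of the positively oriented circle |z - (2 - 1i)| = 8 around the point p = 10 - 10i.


Step 1: Center c = (2, -1), radius = 8
Step 2: |p - c|^2 = 8^2 + (-9)^2 = 145
Step 3: r^2 = 64
Step 4: |p-c| > r so winding number = 0

0


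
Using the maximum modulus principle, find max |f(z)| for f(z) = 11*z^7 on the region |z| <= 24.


Step 1: On |z| = 24, |f(z)| = 11 * |z|^7 = 11 * 24^7
Step 2: By maximum modulus principle, maximum is on boundary.
Step 3: Maximum = 11 * 4586471424 = 50451185664

50451185664


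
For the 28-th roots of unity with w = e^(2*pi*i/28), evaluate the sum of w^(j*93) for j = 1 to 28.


Step 1: The sum sum_{j=1}^{n} w^(k*j) equals n if n | k, else 0.
Step 2: Here n = 28, k = 93
Step 3: Does n divide k? 28 | 93 -> False
Step 4: Sum = 0

0


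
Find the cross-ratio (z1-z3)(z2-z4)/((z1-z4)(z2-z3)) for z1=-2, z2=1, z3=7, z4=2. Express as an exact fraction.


Step 1: (z1-z3)(z2-z4) = (-9) * (-1) = 9
Step 2: (z1-z4)(z2-z3) = (-4) * (-6) = 24
Step 3: Cross-ratio = 9/24 = 3/8

3/8


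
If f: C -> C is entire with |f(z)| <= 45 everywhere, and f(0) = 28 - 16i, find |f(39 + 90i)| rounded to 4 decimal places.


Step 1: By Liouville's theorem, a bounded entire function is constant.
Step 2: f(z) = f(0) = 28 - 16i for all z.
Step 3: |f(w)| = |28 - 16i| = sqrt(784 + 256)
Step 4: = 32.249

32.249


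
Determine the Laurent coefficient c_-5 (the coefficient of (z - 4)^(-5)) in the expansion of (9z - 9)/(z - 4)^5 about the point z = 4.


Step 1: Write the numerator in powers of (z - 4): 9z - 9 = 9(z - 4) + (9*4 - 9) = 9(z - 4) + 27
Step 2: Divide by (z - 4)^5: f(z) = 27(z - 4)^(-5) + 9(z - 4)^(-4)
Step 3: This finite sum is the Laurent series of f about z = 4.
Step 4: Coefficient of (z - 4)^(-5) = 9*4 - 9 = 27

27


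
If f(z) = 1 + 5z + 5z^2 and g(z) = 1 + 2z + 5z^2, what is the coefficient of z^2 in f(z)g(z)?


Step 1: z^2 term in f*g comes from: (1)*(5z^2) + (5z)*(2z) + (5z^2)*(1)
Step 2: = 5 + 10 + 5
Step 3: = 20

20


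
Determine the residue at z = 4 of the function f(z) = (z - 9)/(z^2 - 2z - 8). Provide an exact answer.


Step 1: Q(z) = z^2 - 2z - 8 = (z - 4)(z + 2)
Step 2: Q'(z) = 2z - 2
Step 3: Q'(4) = 6, P(4) = -5
Step 4: Res = P(4)/Q'(4) = -5/6 = -5/6

-5/6


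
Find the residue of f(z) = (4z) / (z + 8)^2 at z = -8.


Step 1: Pole of order 2 at z = -8
Step 2: Res = lim d/dz [(z + 8)^2 * f(z)] as z -> -8
Step 3: (z + 8)^2 * f(z) = 4z
Step 4: d/dz[4z] = 4

4


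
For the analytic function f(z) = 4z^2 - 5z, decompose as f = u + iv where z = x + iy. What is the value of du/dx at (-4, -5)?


Step 1: f(z) = 4(x+iy)^2 - 5(x+iy) + 0
Step 2: u = 4(x^2 - y^2) - 5x + 0
Step 3: u_x = 8x - 5
Step 4: At (-4, -5): u_x = -32 - 5 = -37

-37


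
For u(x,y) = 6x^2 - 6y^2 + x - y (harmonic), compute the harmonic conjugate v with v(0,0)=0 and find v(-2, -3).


Step 1: v_x = -u_y = 12y + 1
Step 2: v_y = u_x = 12x + 1
Step 3: v = 12xy + x + y + C
Step 4: v(0,0) = 0 => C = 0
Step 5: v(-2, -3) = 67

67


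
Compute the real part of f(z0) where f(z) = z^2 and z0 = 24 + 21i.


Step 1: z0 = 24 + 21i
Step 2: z0^2 = 24^2 - 21^2 + 1008i
Step 3: real part = 576 - 441 = 135

135


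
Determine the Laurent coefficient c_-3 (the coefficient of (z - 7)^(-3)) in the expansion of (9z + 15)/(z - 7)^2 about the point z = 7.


Step 1: Write the numerator in powers of (z - 7): 9z + 15 = 9(z - 7) + (9*7 + 15) = 9(z - 7) + 78
Step 2: Divide by (z - 7)^2: f(z) = 78(z - 7)^(-2) + 9(z - 7)^(-1)
Step 3: This finite sum is the Laurent series of f about z = 7.
Step 4: Only the powers -2 and -1 appear, so the coefficient of (z - 7)^(-3) = 0

0


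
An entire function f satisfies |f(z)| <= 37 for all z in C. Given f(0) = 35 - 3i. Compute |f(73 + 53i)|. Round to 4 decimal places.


Step 1: By Liouville's theorem, a bounded entire function is constant.
Step 2: f(z) = f(0) = 35 - 3i for all z.
Step 3: |f(w)| = |35 - 3i| = sqrt(1225 + 9)
Step 4: = 35.1283

35.1283


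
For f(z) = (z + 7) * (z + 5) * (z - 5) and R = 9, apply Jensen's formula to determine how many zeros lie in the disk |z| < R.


Jensen's formula: (1/2pi)*integral log|f(Re^it)|dt = log|f(0)| + sum_{|a_k|<R} log(R/|a_k|)
Step 1: f(0) = 7 * 5 * (-5) = -175
Step 2: log|f(0)| = log|-7| + log|-5| + log|5| = 5.1648
Step 3: Zeros inside |z| < 9: -7, -5, 5
Step 4: Jensen sum = log(9/7) + log(9/5) + log(9/5) = 1.4269
Step 5: n(R) = number of terms in the Jensen sum = count of zeros inside |z| < 9 = 3

3


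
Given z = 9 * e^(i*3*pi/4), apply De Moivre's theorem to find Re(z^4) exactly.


Step 1: By De Moivre's theorem, z^4 = 9^4 * e^(i*4*3*pi/4) = 6561 * (cos(3*pi) + i*sin(3*pi))
Step 2: |z|^4 = 9^4 = 6561
Step 3: Reduce the angle mod 2*pi: 3*pi - 2*pi = pi
Step 4: cos(pi) = -1
Step 5: Re(z^4) = 6561 * (-1) = -6561

-6561


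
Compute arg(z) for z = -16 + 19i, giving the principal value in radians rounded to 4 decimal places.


Step 1: z = -16 + 19i
Step 2: arg(z) = atan2(19, -16)
Step 3: arg(z) = 2.2707

2.2707


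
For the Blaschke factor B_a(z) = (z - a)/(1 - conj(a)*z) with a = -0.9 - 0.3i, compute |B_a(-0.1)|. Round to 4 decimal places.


Step 1: Numerator z0 - a = -0.1 - (-0.9 - 0.3i) = 0.8 + 0.3i
Step 2: Denominator 1 - conj(a)*z0 = 1 - (-0.9 + 0.3i)*(-0.1) = 0.91 + 0.03i
Step 3: |z0 - a|^2 = 0.8^2 + 0.3^2 = 0.73; |1 - conj(a)*z0|^2 = 0.91^2 + 0.03^2 = 0.829
Step 4: |B_a(-0.1)| = sqrt(0.73 / 0.829) = sqrt(0.880579)
Step 5: = 0.9384

0.9384


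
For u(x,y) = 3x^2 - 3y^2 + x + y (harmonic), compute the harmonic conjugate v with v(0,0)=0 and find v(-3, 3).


Step 1: v_x = -u_y = 6y - 1
Step 2: v_y = u_x = 6x + 1
Step 3: v = 6xy - x + y + C
Step 4: v(0,0) = 0 => C = 0
Step 5: v(-3, 3) = -48

-48


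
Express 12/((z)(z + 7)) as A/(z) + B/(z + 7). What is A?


Step 1: Multiply both sides by (z) and set z = 0
Step 2: A = 12 / (0 + 7)
Step 3: A = 12 / 7
Step 4: A = 12/7

12/7


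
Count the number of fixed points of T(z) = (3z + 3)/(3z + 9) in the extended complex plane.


Step 1: Fixed points satisfy T(z) = z
Step 2: 3z^2 + 6z - 3 = 0
Step 3: Discriminant = 6^2 - 4*3*(-3) = 72
Step 4: Number of fixed points = 2

2


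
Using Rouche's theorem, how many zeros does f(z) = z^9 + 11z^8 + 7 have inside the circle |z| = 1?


Step 1: On |z| = 1 the three terms have sizes |z^9| = 1^9 = 1, |11z^8| = 11*1^8 = 11, |7| = 7
Step 2: The dominant term is g(z) = 11z^8; let h(z) = z^9 + 7 so f = g + h
Step 3: On |z| = 1: |g| = 11 and |h| <= 1 + 7 = 8
Step 4: Since 11 > 8, |h| < |g| on |z| = 1, so by Rouche f has the same number of zeros as g inside |z| < 1
Step 5: g(z) = 11z^8 has 8 zeros (at the origin, multiplicity 8) inside |z| < 1. Answer = 8

8


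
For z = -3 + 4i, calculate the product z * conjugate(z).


Step 1: conj(z) = -3 - 4i
Step 2: z * conj(z) = (-3)^2 + 4^2
Step 3: = 9 + 16 = 25

25


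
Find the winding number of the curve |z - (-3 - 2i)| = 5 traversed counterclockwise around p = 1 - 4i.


Step 1: Center c = (-3, -2), radius = 5
Step 2: |p - c|^2 = 4^2 + (-2)^2 = 20
Step 3: r^2 = 25
Step 4: |p-c| < r so winding number = 1

1


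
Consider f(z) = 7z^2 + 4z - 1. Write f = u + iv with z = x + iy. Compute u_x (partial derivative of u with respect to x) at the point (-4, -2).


Step 1: f(z) = 7(x+iy)^2 + 4(x+iy) - 1
Step 2: u = 7(x^2 - y^2) + 4x - 1
Step 3: u_x = 14x + 4
Step 4: At (-4, -2): u_x = -56 + 4 = -52

-52


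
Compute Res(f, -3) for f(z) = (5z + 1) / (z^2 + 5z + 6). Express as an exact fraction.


Step 1: Q(z) = z^2 + 5z + 6 = (z + 3)(z + 2)
Step 2: Q'(z) = 2z + 5
Step 3: Q'(-3) = -1, P(-3) = -14
Step 4: Res = P(-3)/Q'(-3) = -14/(-1) = 14

14


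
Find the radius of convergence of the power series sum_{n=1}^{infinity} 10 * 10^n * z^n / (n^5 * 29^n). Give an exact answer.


Step 1: General term a_n = 10 * 10^n / (n^5 * 29^n)
Step 2: By the root test, |a_n|^(1/n) = 10^(1/n) * 10 / (n^(5/n) * 29) -> 10/29 as n -> infinity (since 10^(1/n) -> 1 and n^(5/n) -> 1)
Step 3: R = 1/lim|a_n|^(1/n) = 29/10

29/10


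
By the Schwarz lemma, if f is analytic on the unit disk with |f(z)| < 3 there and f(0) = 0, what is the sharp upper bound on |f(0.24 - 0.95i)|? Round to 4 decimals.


Step 1: g = f/3 maps D -> D with g(0) = 0, so by the Schwarz lemma |g(z)| <= |z|, i.e. |f(z)| <= 3|z|; this is sharp (f(z) = 3z).
Step 2: |z0|^2 = 0.24^2 + (-0.95)^2 = 0.9601
Step 3: |z0| = sqrt(0.9601) = 0.979847
Step 4: Best bound = 3 * |z0| = 3 * 0.979847 = 2.9395

2.9395


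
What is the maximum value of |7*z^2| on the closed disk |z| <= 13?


Step 1: On |z| = 13, |f(z)| = 7 * |z|^2 = 7 * 13^2
Step 2: By maximum modulus principle, maximum is on boundary.
Step 3: Maximum = 7 * 169 = 1183

1183


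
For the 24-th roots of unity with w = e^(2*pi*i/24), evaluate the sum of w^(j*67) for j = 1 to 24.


Step 1: The sum sum_{j=1}^{n} w^(k*j) equals n if n | k, else 0.
Step 2: Here n = 24, k = 67
Step 3: Does n divide k? 24 | 67 -> False
Step 4: Sum = 0

0


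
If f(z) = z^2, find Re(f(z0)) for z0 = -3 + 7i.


Step 1: z0 = -3 + 7i
Step 2: z0^2 = (-3)^2 - 7^2 - 42i
Step 3: real part = 9 - 49 = -40

-40


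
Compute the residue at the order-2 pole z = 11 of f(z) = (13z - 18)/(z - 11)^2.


Step 1: Pole of order 2 at z = 11
Step 2: Res = lim d/dz [(z - 11)^2 * f(z)] as z -> 11
Step 3: (z - 11)^2 * f(z) = 13z - 18
Step 4: d/dz[13z - 18] = 13

13


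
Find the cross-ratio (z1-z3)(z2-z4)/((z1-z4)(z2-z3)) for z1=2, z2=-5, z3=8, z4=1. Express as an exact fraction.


Step 1: (z1-z3)(z2-z4) = (-6) * (-6) = 36
Step 2: (z1-z4)(z2-z3) = 1 * (-13) = -13
Step 3: Cross-ratio = -36/13 = -36/13

-36/13


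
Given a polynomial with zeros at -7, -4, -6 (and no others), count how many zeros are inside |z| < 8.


Step 1: Check each root:
  z = -7: |-7| = 7 < 8
  z = -4: |-4| = 4 < 8
  z = -6: |-6| = 6 < 8
Step 2: Count = 3

3


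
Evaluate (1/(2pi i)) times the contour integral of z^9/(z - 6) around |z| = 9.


Step 1: f(z) = z^9, a = 6 is inside |z| = 9
Step 2: By Cauchy integral formula: (1/(2pi*i)) * integral = f(a)
Step 3: f(6) = 6^9 = 10077696

10077696


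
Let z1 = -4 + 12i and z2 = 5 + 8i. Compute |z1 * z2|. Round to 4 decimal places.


Step 1: |z1| = sqrt((-4)^2 + 12^2) = sqrt(160)
Step 2: |z2| = sqrt(5^2 + 8^2) = sqrt(89)
Step 3: |z1*z2| = |z1|*|z2| = sqrt(160) * sqrt(89) = sqrt(160 * 89) = sqrt(14240)
Step 4: = 119.3315

119.3315


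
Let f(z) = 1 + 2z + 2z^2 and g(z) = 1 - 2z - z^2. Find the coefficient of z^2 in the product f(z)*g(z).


Step 1: z^2 term in f*g comes from: (1)*(-z^2) + (2z)*(-2z) + (2z^2)*(1)
Step 2: = -1 - 4 + 2
Step 3: = -3

-3


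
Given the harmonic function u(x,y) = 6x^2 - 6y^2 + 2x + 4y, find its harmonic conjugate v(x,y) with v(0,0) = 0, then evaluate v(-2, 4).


Step 1: v_x = -u_y = 12y - 4
Step 2: v_y = u_x = 12x + 2
Step 3: v = 12xy - 4x + 2y + C
Step 4: v(0,0) = 0 => C = 0
Step 5: v(-2, 4) = -80

-80


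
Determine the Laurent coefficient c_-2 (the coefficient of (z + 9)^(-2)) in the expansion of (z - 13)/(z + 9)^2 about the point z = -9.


Step 1: Write the numerator in powers of (z + 9): z - 13 = (z + 9) + (1*(-9) - 13) = (z + 9) - 22
Step 2: Divide by (z + 9)^2: f(z) = -22(z + 9)^(-2) + (z + 9)^(-1)
Step 3: This finite sum is the Laurent series of f about z = -9.
Step 4: Coefficient of (z + 9)^(-2) = 1*(-9) - 13 = -22

-22


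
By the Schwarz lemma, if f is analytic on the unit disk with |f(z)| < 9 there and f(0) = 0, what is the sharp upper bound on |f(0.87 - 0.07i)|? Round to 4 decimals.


Step 1: g = f/9 maps D -> D with g(0) = 0, so by the Schwarz lemma |g(z)| <= |z|, i.e. |f(z)| <= 9|z|; this is sharp (f(z) = 9z).
Step 2: |z0|^2 = 0.87^2 + (-0.07)^2 = 0.7618
Step 3: |z0| = sqrt(0.7618) = 0.872812
Step 4: Best bound = 9 * |z0| = 9 * 0.872812 = 7.8553

7.8553


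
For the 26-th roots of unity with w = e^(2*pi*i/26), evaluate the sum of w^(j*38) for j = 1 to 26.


Step 1: The sum sum_{j=1}^{n} w^(k*j) equals n if n | k, else 0.
Step 2: Here n = 26, k = 38
Step 3: Does n divide k? 26 | 38 -> False
Step 4: Sum = 0

0


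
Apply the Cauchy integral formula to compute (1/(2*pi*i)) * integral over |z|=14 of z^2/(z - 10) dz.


Step 1: f(z) = z^2, a = 10 is inside |z| = 14
Step 2: By Cauchy integral formula: (1/(2pi*i)) * integral = f(a)
Step 3: f(10) = 10^2 = 100

100


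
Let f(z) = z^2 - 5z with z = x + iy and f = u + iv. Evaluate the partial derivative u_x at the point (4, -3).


Step 1: f(z) = (x+iy)^2 - 5(x+iy) + 0
Step 2: u = (x^2 - y^2) - 5x + 0
Step 3: u_x = 2x - 5
Step 4: At (4, -3): u_x = 8 - 5 = 3

3


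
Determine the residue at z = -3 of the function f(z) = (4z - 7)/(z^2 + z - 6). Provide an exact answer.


Step 1: Q(z) = z^2 + z - 6 = (z + 3)(z - 2)
Step 2: Q'(z) = 2z + 1
Step 3: Q'(-3) = -5, P(-3) = -19
Step 4: Res = P(-3)/Q'(-3) = -19/(-5) = 19/5

19/5


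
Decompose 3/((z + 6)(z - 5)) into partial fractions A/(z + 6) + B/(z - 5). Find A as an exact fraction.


Step 1: Multiply both sides by (z + 6) and set z = -6
Step 2: A = 3 / (-6 - 5)
Step 3: A = 3 / (-11)
Step 4: A = -3/11

-3/11


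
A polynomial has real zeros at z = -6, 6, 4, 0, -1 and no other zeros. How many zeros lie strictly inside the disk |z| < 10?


Step 1: Check each root:
  z = -6: |-6| = 6 < 10
  z = 6: |6| = 6 < 10
  z = 4: |4| = 4 < 10
  z = 0: |0| = 0 < 10
  z = -1: |-1| = 1 < 10
Step 2: Count = 5

5


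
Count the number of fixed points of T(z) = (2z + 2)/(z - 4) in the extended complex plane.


Step 1: Fixed points satisfy T(z) = z
Step 2: z^2 - 6z - 2 = 0
Step 3: Discriminant = (-6)^2 - 4*1*(-2) = 44
Step 4: Number of fixed points = 2

2


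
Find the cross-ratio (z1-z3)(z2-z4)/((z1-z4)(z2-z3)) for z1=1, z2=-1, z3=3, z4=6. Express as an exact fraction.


Step 1: (z1-z3)(z2-z4) = (-2) * (-7) = 14
Step 2: (z1-z4)(z2-z3) = (-5) * (-4) = 20
Step 3: Cross-ratio = 14/20 = 7/10

7/10


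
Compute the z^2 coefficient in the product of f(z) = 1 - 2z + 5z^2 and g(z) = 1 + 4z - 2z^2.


Step 1: z^2 term in f*g comes from: (1)*(-2z^2) + (-2z)*(4z) + (5z^2)*(1)
Step 2: = -2 - 8 + 5
Step 3: = -5

-5


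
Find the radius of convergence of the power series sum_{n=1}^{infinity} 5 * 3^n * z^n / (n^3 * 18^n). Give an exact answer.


Step 1: General term a_n = 5 * 3^n / (n^3 * 18^n)
Step 2: By the root test, |a_n|^(1/n) = 5^(1/n) * 3 / (n^(3/n) * 18) -> 3/18 as n -> infinity (since 5^(1/n) -> 1 and n^(3/n) -> 1)
Step 3: R = 1/lim|a_n|^(1/n) = 18/3 = 6

6


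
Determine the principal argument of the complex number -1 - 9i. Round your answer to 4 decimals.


Step 1: z = -1 - 9i
Step 2: arg(z) = atan2(-9, -1)
Step 3: arg(z) = -1.6815

-1.6815


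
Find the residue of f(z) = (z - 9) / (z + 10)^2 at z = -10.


Step 1: Pole of order 2 at z = -10
Step 2: Res = lim d/dz [(z + 10)^2 * f(z)] as z -> -10
Step 3: (z + 10)^2 * f(z) = z - 9
Step 4: d/dz[z - 9] = 1

1


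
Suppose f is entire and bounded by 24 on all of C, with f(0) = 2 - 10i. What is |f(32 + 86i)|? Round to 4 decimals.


Step 1: By Liouville's theorem, a bounded entire function is constant.
Step 2: f(z) = f(0) = 2 - 10i for all z.
Step 3: |f(w)| = |2 - 10i| = sqrt(4 + 100)
Step 4: = 10.198

10.198


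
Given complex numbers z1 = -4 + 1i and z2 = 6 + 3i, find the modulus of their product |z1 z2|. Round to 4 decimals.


Step 1: |z1| = sqrt((-4)^2 + 1^2) = sqrt(17)
Step 2: |z2| = sqrt(6^2 + 3^2) = sqrt(45)
Step 3: |z1*z2| = |z1|*|z2| = sqrt(17) * sqrt(45) = sqrt(17 * 45) = sqrt(765)
Step 4: = 27.6586

27.6586


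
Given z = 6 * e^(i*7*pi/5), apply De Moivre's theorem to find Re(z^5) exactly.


Step 1: By De Moivre's theorem, z^5 = 6^5 * e^(i*5*7*pi/5) = 7776 * (cos(7*pi) + i*sin(7*pi))
Step 2: |z|^5 = 6^5 = 7776
Step 3: Reduce the angle mod 2*pi: 7*pi - 6*pi = pi
Step 4: cos(pi) = -1
Step 5: Re(z^5) = 7776 * (-1) = -7776

-7776


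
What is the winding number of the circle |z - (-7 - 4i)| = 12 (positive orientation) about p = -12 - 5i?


Step 1: Center c = (-7, -4), radius = 12
Step 2: |p - c|^2 = (-5)^2 + (-1)^2 = 26
Step 3: r^2 = 144
Step 4: |p-c| < r so winding number = 1

1


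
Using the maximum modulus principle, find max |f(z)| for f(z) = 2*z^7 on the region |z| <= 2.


Step 1: On |z| = 2, |f(z)| = 2 * |z|^7 = 2 * 2^7
Step 2: By maximum modulus principle, maximum is on boundary.
Step 3: Maximum = 2 * 128 = 256

256


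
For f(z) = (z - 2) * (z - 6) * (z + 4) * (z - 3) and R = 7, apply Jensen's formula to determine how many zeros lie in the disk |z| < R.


Jensen's formula: (1/2pi)*integral log|f(Re^it)|dt = log|f(0)| + sum_{|a_k|<R} log(R/|a_k|)
Step 1: f(0) = (-2) * (-6) * 4 * (-3) = -144
Step 2: log|f(0)| = log|2| + log|6| + log|-4| + log|3| = 4.9698
Step 3: Zeros inside |z| < 7: 2, 6, -4, 3
Step 4: Jensen sum = log(7/2) + log(7/6) + log(7/4) + log(7/3) = 2.8138
Step 5: n(R) = number of terms in the Jensen sum = count of zeros inside |z| < 7 = 4

4


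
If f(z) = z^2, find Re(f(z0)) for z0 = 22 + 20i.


Step 1: z0 = 22 + 20i
Step 2: z0^2 = 22^2 - 20^2 + 880i
Step 3: real part = 484 - 400 = 84

84


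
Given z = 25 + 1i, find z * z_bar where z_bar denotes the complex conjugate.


Step 1: conj(z) = 25 - 1i
Step 2: z * conj(z) = 25^2 + 1^2
Step 3: = 625 + 1 = 626

626


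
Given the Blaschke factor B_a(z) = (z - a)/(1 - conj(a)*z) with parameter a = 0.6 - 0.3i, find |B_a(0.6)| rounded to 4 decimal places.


Step 1: Numerator z0 - a = 0.6 - (0.6 - 0.3i) = 0 + 0.3i
Step 2: Denominator 1 - conj(a)*z0 = 1 - (0.6 + 0.3i)*0.6 = 0.64 - 0.18i
Step 3: |z0 - a|^2 = 0^2 + 0.3^2 = 0.09; |1 - conj(a)*z0|^2 = 0.64^2 + (-0.18)^2 = 0.442
Step 4: |B_a(0.6)| = sqrt(0.09 / 0.442) = sqrt(0.20362)
Step 5: = 0.4512

0.4512


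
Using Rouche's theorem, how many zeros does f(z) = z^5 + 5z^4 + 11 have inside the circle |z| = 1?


Step 1: On |z| = 1 the three terms have sizes |z^5| = 1^5 = 1, |5z^4| = 5*1^4 = 5, |11| = 11
Step 2: The dominant term is g(z) = 11; let h(z) = z^5 + 5z^4 so f = g + h
Step 3: On |z| = 1: |g| = 11 and |h| <= 1 + 5 = 6
Step 4: Since 11 > 6, |h| < |g| on |z| = 1, so by Rouche f has the same number of zeros as g inside |z| < 1
Step 5: g(z) = 11 is a nonzero constant with no zeros inside |z| < 1. Answer = 0

0


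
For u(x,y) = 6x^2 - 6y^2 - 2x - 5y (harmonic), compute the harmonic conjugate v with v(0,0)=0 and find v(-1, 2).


Step 1: v_x = -u_y = 12y + 5
Step 2: v_y = u_x = 12x - 2
Step 3: v = 12xy + 5x - 2y + C
Step 4: v(0,0) = 0 => C = 0
Step 5: v(-1, 2) = -33

-33


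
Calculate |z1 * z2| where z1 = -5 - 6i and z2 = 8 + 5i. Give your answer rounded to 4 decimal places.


Step 1: |z1| = sqrt((-5)^2 + (-6)^2) = sqrt(61)
Step 2: |z2| = sqrt(8^2 + 5^2) = sqrt(89)
Step 3: |z1*z2| = |z1|*|z2| = sqrt(61) * sqrt(89) = sqrt(61 * 89) = sqrt(5429)
Step 4: = 73.6817

73.6817


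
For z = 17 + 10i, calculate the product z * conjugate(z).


Step 1: conj(z) = 17 - 10i
Step 2: z * conj(z) = 17^2 + 10^2
Step 3: = 289 + 100 = 389

389


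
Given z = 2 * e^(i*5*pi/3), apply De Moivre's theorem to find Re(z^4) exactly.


Step 1: By De Moivre's theorem, z^4 = 2^4 * e^(i*4*5*pi/3) = 16 * (cos(20*pi/3) + i*sin(20*pi/3))
Step 2: |z|^4 = 2^4 = 16
Step 3: Reduce the angle mod 2*pi: 20*pi/3 - 6*pi = 2*pi/3
Step 4: cos(2*pi/3) = -1/2
Step 5: Re(z^4) = 16 * (-1/2) = -8

-8


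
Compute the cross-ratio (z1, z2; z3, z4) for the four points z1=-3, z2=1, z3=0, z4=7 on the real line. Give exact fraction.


Step 1: (z1-z3)(z2-z4) = (-3) * (-6) = 18
Step 2: (z1-z4)(z2-z3) = (-10) * 1 = -10
Step 3: Cross-ratio = -18/10 = -9/5

-9/5


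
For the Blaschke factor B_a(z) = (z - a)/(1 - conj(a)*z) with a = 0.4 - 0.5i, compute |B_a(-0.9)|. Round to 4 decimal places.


Step 1: Numerator z0 - a = -0.9 - (0.4 - 0.5i) = -1.3 + 0.5i
Step 2: Denominator 1 - conj(a)*z0 = 1 - (0.4 + 0.5i)*(-0.9) = 1.36 + 0.45i
Step 3: |z0 - a|^2 = (-1.3)^2 + 0.5^2 = 1.94; |1 - conj(a)*z0|^2 = 1.36^2 + 0.45^2 = 2.0521
Step 4: |B_a(-0.9)| = sqrt(1.94 / 2.0521) = sqrt(0.945373)
Step 5: = 0.9723

0.9723


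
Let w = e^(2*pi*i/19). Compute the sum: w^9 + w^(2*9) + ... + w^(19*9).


Step 1: The sum sum_{j=1}^{n} w^(k*j) equals n if n | k, else 0.
Step 2: Here n = 19, k = 9
Step 3: Does n divide k? 19 | 9 -> False
Step 4: Sum = 0

0


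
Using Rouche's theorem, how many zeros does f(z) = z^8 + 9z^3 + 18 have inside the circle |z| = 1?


Step 1: On |z| = 1 the three terms have sizes |z^8| = 1^8 = 1, |9z^3| = 9*1^3 = 9, |18| = 18
Step 2: The dominant term is g(z) = 18; let h(z) = z^8 + 9z^3 so f = g + h
Step 3: On |z| = 1: |g| = 18 and |h| <= 1 + 9 = 10
Step 4: Since 18 > 10, |h| < |g| on |z| = 1, so by Rouche f has the same number of zeros as g inside |z| < 1
Step 5: g(z) = 18 is a nonzero constant with no zeros inside |z| < 1. Answer = 0

0


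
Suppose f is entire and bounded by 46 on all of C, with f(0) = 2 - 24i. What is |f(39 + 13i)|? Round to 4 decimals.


Step 1: By Liouville's theorem, a bounded entire function is constant.
Step 2: f(z) = f(0) = 2 - 24i for all z.
Step 3: |f(w)| = |2 - 24i| = sqrt(4 + 576)
Step 4: = 24.0832

24.0832


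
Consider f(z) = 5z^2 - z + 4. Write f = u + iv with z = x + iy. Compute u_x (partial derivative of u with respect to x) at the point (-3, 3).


Step 1: f(z) = 5(x+iy)^2 - (x+iy) + 4
Step 2: u = 5(x^2 - y^2) - x + 4
Step 3: u_x = 10x - 1
Step 4: At (-3, 3): u_x = -30 - 1 = -31

-31


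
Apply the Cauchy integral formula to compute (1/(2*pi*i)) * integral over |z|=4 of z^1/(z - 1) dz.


Step 1: f(z) = z^1, a = 1 is inside |z| = 4
Step 2: By Cauchy integral formula: (1/(2pi*i)) * integral = f(a)
Step 3: f(1) = 1^1 = 1

1


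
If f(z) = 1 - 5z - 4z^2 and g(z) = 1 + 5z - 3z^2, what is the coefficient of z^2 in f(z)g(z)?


Step 1: z^2 term in f*g comes from: (1)*(-3z^2) + (-5z)*(5z) + (-4z^2)*(1)
Step 2: = -3 - 25 - 4
Step 3: = -32

-32


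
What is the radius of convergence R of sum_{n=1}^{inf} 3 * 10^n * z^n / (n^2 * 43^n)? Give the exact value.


Step 1: General term a_n = 3 * 10^n / (n^2 * 43^n)
Step 2: By the root test, |a_n|^(1/n) = 3^(1/n) * 10 / (n^(2/n) * 43) -> 10/43 as n -> infinity (since 3^(1/n) -> 1 and n^(2/n) -> 1)
Step 3: R = 1/lim|a_n|^(1/n) = 43/10

43/10


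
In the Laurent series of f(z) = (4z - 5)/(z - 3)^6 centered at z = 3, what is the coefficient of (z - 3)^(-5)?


Step 1: Write the numerator in powers of (z - 3): 4z - 5 = 4(z - 3) + (4*3 - 5) = 4(z - 3) + 7
Step 2: Divide by (z - 3)^6: f(z) = 7(z - 3)^(-6) + 4(z - 3)^(-5)
Step 3: This finite sum is the Laurent series of f about z = 3.
Step 4: Coefficient of (z - 3)^(-5) = coefficient of (z - 3) in the re-centred numerator = 4

4


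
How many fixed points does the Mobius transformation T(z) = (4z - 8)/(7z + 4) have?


Step 1: Fixed points satisfy T(z) = z
Step 2: 7z^2 + 8 = 0
Step 3: Discriminant = 0^2 - 4*7*8 = -224
Step 4: Number of fixed points = 2

2


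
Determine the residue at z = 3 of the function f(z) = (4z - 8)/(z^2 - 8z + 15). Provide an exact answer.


Step 1: Q(z) = z^2 - 8z + 15 = (z - 3)(z - 5)
Step 2: Q'(z) = 2z - 8
Step 3: Q'(3) = -2, P(3) = 4
Step 4: Res = P(3)/Q'(3) = 4/(-2) = -2

-2
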